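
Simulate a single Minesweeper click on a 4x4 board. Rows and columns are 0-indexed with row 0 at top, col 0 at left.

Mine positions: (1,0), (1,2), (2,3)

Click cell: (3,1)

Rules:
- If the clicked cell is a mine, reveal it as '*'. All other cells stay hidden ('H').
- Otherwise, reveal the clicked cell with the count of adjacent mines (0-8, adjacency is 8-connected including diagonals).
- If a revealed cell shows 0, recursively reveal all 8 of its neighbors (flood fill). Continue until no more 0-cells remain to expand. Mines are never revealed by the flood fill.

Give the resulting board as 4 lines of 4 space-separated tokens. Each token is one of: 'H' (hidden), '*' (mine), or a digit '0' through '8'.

H H H H
H H H H
1 2 2 H
0 0 1 H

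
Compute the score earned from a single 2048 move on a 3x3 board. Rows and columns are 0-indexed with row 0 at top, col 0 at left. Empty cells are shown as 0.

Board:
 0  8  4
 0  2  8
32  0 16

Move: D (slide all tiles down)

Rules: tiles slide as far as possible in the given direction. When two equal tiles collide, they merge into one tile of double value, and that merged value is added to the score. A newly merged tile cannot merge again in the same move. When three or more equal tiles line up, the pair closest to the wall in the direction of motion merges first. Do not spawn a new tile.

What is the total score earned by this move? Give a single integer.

Slide down:
col 0: [0, 0, 32] -> [0, 0, 32]  score +0 (running 0)
col 1: [8, 2, 0] -> [0, 8, 2]  score +0 (running 0)
col 2: [4, 8, 16] -> [4, 8, 16]  score +0 (running 0)
Board after move:
 0  0  4
 0  8  8
32  2 16

Answer: 0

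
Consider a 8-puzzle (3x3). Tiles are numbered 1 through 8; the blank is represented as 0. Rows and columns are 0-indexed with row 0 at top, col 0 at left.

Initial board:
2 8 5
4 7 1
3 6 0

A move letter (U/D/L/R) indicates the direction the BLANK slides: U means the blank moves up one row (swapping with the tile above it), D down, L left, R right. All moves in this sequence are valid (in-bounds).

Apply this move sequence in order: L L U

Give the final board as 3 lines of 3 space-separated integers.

Answer: 2 8 5
0 7 1
4 3 6

Derivation:
After move 1 (L):
2 8 5
4 7 1
3 0 6

After move 2 (L):
2 8 5
4 7 1
0 3 6

After move 3 (U):
2 8 5
0 7 1
4 3 6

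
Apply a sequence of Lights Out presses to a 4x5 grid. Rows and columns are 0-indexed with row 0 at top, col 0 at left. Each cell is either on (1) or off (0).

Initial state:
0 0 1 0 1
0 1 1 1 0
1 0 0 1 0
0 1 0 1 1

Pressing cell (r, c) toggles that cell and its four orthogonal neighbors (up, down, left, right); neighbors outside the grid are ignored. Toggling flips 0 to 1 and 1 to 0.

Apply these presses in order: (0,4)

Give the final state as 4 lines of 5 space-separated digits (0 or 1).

After press 1 at (0,4):
0 0 1 1 0
0 1 1 1 1
1 0 0 1 0
0 1 0 1 1

Answer: 0 0 1 1 0
0 1 1 1 1
1 0 0 1 0
0 1 0 1 1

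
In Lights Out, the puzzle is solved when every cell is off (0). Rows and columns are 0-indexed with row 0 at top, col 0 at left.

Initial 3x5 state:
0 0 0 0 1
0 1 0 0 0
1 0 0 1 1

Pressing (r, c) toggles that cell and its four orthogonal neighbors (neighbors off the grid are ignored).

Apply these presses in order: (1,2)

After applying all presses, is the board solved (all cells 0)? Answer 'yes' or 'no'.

After press 1 at (1,2):
0 0 1 0 1
0 0 1 1 0
1 0 1 1 1

Lights still on: 8

Answer: no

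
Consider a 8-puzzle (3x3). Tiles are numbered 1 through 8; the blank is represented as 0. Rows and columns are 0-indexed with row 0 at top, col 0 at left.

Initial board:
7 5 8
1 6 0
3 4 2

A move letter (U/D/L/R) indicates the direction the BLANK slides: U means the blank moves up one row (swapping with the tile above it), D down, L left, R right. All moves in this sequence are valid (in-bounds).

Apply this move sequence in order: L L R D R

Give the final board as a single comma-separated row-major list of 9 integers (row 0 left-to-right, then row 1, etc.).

After move 1 (L):
7 5 8
1 0 6
3 4 2

After move 2 (L):
7 5 8
0 1 6
3 4 2

After move 3 (R):
7 5 8
1 0 6
3 4 2

After move 4 (D):
7 5 8
1 4 6
3 0 2

After move 5 (R):
7 5 8
1 4 6
3 2 0

Answer: 7, 5, 8, 1, 4, 6, 3, 2, 0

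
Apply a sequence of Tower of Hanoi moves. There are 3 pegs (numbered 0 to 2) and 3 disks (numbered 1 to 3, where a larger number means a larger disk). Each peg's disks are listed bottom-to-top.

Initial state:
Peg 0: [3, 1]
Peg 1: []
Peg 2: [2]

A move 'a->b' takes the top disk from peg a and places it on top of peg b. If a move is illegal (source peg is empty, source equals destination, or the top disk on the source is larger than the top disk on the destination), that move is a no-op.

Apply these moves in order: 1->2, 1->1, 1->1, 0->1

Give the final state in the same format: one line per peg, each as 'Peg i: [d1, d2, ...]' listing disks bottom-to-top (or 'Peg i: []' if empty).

Answer: Peg 0: [3]
Peg 1: [1]
Peg 2: [2]

Derivation:
After move 1 (1->2):
Peg 0: [3, 1]
Peg 1: []
Peg 2: [2]

After move 2 (1->1):
Peg 0: [3, 1]
Peg 1: []
Peg 2: [2]

After move 3 (1->1):
Peg 0: [3, 1]
Peg 1: []
Peg 2: [2]

After move 4 (0->1):
Peg 0: [3]
Peg 1: [1]
Peg 2: [2]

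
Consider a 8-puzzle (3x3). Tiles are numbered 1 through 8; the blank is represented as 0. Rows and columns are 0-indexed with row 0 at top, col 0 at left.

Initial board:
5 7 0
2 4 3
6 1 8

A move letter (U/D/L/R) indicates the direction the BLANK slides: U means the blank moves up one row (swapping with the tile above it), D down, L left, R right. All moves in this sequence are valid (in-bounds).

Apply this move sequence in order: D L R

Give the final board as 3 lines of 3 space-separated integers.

After move 1 (D):
5 7 3
2 4 0
6 1 8

After move 2 (L):
5 7 3
2 0 4
6 1 8

After move 3 (R):
5 7 3
2 4 0
6 1 8

Answer: 5 7 3
2 4 0
6 1 8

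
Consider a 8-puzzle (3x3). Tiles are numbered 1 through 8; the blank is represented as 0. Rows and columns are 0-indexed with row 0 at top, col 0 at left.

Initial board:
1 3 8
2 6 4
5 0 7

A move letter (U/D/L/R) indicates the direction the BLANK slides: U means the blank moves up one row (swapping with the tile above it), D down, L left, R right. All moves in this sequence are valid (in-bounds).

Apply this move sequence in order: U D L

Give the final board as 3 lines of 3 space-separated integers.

After move 1 (U):
1 3 8
2 0 4
5 6 7

After move 2 (D):
1 3 8
2 6 4
5 0 7

After move 3 (L):
1 3 8
2 6 4
0 5 7

Answer: 1 3 8
2 6 4
0 5 7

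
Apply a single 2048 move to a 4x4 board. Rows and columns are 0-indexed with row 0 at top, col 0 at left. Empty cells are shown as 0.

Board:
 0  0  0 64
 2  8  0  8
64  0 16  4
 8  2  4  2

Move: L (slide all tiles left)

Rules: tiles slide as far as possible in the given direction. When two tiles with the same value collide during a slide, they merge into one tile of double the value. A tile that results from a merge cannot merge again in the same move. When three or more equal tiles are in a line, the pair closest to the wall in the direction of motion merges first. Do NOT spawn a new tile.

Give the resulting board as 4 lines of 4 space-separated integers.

Slide left:
row 0: [0, 0, 0, 64] -> [64, 0, 0, 0]
row 1: [2, 8, 0, 8] -> [2, 16, 0, 0]
row 2: [64, 0, 16, 4] -> [64, 16, 4, 0]
row 3: [8, 2, 4, 2] -> [8, 2, 4, 2]

Answer: 64  0  0  0
 2 16  0  0
64 16  4  0
 8  2  4  2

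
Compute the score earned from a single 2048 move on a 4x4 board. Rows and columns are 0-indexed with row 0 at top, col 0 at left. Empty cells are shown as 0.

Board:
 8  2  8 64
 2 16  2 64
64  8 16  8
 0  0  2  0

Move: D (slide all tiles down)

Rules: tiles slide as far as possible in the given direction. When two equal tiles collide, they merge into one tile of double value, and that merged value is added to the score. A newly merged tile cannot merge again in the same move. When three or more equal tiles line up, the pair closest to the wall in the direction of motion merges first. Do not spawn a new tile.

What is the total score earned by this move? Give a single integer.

Answer: 128

Derivation:
Slide down:
col 0: [8, 2, 64, 0] -> [0, 8, 2, 64]  score +0 (running 0)
col 1: [2, 16, 8, 0] -> [0, 2, 16, 8]  score +0 (running 0)
col 2: [8, 2, 16, 2] -> [8, 2, 16, 2]  score +0 (running 0)
col 3: [64, 64, 8, 0] -> [0, 0, 128, 8]  score +128 (running 128)
Board after move:
  0   0   8   0
  8   2   2   0
  2  16  16 128
 64   8   2   8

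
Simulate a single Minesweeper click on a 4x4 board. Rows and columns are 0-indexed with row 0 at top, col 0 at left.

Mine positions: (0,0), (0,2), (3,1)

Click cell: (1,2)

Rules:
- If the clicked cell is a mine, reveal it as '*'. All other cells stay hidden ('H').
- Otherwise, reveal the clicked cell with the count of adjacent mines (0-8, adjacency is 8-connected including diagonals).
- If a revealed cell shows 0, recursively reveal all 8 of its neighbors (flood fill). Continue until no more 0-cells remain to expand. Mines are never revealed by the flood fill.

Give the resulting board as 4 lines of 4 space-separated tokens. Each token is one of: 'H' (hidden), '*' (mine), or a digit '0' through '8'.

H H H H
H H 1 H
H H H H
H H H H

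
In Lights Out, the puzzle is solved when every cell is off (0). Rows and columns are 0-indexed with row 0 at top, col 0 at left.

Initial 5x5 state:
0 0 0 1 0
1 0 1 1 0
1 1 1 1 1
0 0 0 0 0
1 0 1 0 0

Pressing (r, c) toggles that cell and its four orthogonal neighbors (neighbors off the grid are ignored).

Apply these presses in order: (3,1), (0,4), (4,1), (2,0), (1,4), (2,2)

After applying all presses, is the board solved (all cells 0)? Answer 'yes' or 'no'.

Answer: yes

Derivation:
After press 1 at (3,1):
0 0 0 1 0
1 0 1 1 0
1 0 1 1 1
1 1 1 0 0
1 1 1 0 0

After press 2 at (0,4):
0 0 0 0 1
1 0 1 1 1
1 0 1 1 1
1 1 1 0 0
1 1 1 0 0

After press 3 at (4,1):
0 0 0 0 1
1 0 1 1 1
1 0 1 1 1
1 0 1 0 0
0 0 0 0 0

After press 4 at (2,0):
0 0 0 0 1
0 0 1 1 1
0 1 1 1 1
0 0 1 0 0
0 0 0 0 0

After press 5 at (1,4):
0 0 0 0 0
0 0 1 0 0
0 1 1 1 0
0 0 1 0 0
0 0 0 0 0

After press 6 at (2,2):
0 0 0 0 0
0 0 0 0 0
0 0 0 0 0
0 0 0 0 0
0 0 0 0 0

Lights still on: 0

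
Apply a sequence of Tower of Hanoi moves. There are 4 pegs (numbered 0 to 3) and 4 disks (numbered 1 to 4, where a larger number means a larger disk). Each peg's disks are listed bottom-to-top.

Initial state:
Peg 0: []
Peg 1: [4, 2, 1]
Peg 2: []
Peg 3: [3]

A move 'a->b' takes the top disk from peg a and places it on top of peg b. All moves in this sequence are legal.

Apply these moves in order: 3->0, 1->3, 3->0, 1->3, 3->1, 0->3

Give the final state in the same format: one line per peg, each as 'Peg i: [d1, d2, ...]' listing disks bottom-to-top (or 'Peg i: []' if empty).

After move 1 (3->0):
Peg 0: [3]
Peg 1: [4, 2, 1]
Peg 2: []
Peg 3: []

After move 2 (1->3):
Peg 0: [3]
Peg 1: [4, 2]
Peg 2: []
Peg 3: [1]

After move 3 (3->0):
Peg 0: [3, 1]
Peg 1: [4, 2]
Peg 2: []
Peg 3: []

After move 4 (1->3):
Peg 0: [3, 1]
Peg 1: [4]
Peg 2: []
Peg 3: [2]

After move 5 (3->1):
Peg 0: [3, 1]
Peg 1: [4, 2]
Peg 2: []
Peg 3: []

After move 6 (0->3):
Peg 0: [3]
Peg 1: [4, 2]
Peg 2: []
Peg 3: [1]

Answer: Peg 0: [3]
Peg 1: [4, 2]
Peg 2: []
Peg 3: [1]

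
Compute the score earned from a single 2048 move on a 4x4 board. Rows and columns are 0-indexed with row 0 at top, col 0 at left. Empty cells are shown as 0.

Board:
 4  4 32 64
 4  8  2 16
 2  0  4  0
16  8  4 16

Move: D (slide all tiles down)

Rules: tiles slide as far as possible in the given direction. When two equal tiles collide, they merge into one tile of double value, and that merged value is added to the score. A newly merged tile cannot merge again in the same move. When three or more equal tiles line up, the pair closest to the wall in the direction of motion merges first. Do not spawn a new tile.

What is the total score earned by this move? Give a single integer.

Answer: 64

Derivation:
Slide down:
col 0: [4, 4, 2, 16] -> [0, 8, 2, 16]  score +8 (running 8)
col 1: [4, 8, 0, 8] -> [0, 0, 4, 16]  score +16 (running 24)
col 2: [32, 2, 4, 4] -> [0, 32, 2, 8]  score +8 (running 32)
col 3: [64, 16, 0, 16] -> [0, 0, 64, 32]  score +32 (running 64)
Board after move:
 0  0  0  0
 8  0 32  0
 2  4  2 64
16 16  8 32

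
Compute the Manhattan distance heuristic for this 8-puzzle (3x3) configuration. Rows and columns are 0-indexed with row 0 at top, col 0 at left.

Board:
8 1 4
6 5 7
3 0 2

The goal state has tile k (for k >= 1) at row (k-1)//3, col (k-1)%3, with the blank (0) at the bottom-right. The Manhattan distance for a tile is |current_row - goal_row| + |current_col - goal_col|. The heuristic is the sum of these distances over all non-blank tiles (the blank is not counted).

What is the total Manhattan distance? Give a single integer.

Tile 8: (0,0)->(2,1) = 3
Tile 1: (0,1)->(0,0) = 1
Tile 4: (0,2)->(1,0) = 3
Tile 6: (1,0)->(1,2) = 2
Tile 5: (1,1)->(1,1) = 0
Tile 7: (1,2)->(2,0) = 3
Tile 3: (2,0)->(0,2) = 4
Tile 2: (2,2)->(0,1) = 3
Sum: 3 + 1 + 3 + 2 + 0 + 3 + 4 + 3 = 19

Answer: 19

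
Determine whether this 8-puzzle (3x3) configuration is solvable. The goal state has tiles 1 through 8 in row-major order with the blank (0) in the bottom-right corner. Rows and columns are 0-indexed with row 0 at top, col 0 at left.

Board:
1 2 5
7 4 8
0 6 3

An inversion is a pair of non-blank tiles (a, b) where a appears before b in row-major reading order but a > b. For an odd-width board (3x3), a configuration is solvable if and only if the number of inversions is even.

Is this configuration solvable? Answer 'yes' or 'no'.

Answer: no

Derivation:
Inversions (pairs i<j in row-major order where tile[i] > tile[j] > 0): 9
9 is odd, so the puzzle is not solvable.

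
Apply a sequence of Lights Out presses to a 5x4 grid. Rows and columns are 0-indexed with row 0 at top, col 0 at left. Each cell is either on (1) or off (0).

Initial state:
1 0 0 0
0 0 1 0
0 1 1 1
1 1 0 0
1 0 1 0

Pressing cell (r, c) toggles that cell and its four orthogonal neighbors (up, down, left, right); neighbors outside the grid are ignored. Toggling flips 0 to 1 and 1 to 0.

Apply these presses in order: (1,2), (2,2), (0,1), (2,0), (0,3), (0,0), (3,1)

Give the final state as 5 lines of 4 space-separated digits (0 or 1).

Answer: 1 0 1 1
0 0 1 0
1 0 1 0
1 0 0 0
1 1 1 0

Derivation:
After press 1 at (1,2):
1 0 1 0
0 1 0 1
0 1 0 1
1 1 0 0
1 0 1 0

After press 2 at (2,2):
1 0 1 0
0 1 1 1
0 0 1 0
1 1 1 0
1 0 1 0

After press 3 at (0,1):
0 1 0 0
0 0 1 1
0 0 1 0
1 1 1 0
1 0 1 0

After press 4 at (2,0):
0 1 0 0
1 0 1 1
1 1 1 0
0 1 1 0
1 0 1 0

After press 5 at (0,3):
0 1 1 1
1 0 1 0
1 1 1 0
0 1 1 0
1 0 1 0

After press 6 at (0,0):
1 0 1 1
0 0 1 0
1 1 1 0
0 1 1 0
1 0 1 0

After press 7 at (3,1):
1 0 1 1
0 0 1 0
1 0 1 0
1 0 0 0
1 1 1 0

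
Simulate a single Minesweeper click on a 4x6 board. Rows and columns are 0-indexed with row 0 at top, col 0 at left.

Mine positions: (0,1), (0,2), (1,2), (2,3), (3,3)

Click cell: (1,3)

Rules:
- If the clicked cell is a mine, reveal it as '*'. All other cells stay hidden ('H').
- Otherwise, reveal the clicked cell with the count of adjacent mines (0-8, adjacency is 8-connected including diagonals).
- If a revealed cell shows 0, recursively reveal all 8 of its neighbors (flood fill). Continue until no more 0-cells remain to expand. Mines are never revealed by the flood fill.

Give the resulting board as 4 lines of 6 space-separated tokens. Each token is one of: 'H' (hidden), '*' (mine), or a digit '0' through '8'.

H H H H H H
H H H 3 H H
H H H H H H
H H H H H H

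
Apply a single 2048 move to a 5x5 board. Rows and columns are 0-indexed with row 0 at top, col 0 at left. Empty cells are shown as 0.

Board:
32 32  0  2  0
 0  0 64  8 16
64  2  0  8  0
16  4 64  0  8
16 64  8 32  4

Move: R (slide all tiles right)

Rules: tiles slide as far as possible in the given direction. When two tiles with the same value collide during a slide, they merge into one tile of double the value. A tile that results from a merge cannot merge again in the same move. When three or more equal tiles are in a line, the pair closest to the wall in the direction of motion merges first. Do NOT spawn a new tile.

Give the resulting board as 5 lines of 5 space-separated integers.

Slide right:
row 0: [32, 32, 0, 2, 0] -> [0, 0, 0, 64, 2]
row 1: [0, 0, 64, 8, 16] -> [0, 0, 64, 8, 16]
row 2: [64, 2, 0, 8, 0] -> [0, 0, 64, 2, 8]
row 3: [16, 4, 64, 0, 8] -> [0, 16, 4, 64, 8]
row 4: [16, 64, 8, 32, 4] -> [16, 64, 8, 32, 4]

Answer:  0  0  0 64  2
 0  0 64  8 16
 0  0 64  2  8
 0 16  4 64  8
16 64  8 32  4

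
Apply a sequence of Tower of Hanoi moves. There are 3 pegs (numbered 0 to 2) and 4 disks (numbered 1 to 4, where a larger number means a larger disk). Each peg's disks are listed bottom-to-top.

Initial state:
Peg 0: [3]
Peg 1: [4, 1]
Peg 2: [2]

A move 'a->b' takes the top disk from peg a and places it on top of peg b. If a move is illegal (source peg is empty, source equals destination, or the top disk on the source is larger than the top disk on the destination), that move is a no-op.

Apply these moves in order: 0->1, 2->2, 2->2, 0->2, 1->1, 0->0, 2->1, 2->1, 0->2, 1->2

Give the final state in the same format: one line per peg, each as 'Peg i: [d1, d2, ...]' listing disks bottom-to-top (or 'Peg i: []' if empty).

After move 1 (0->1):
Peg 0: [3]
Peg 1: [4, 1]
Peg 2: [2]

After move 2 (2->2):
Peg 0: [3]
Peg 1: [4, 1]
Peg 2: [2]

After move 3 (2->2):
Peg 0: [3]
Peg 1: [4, 1]
Peg 2: [2]

After move 4 (0->2):
Peg 0: [3]
Peg 1: [4, 1]
Peg 2: [2]

After move 5 (1->1):
Peg 0: [3]
Peg 1: [4, 1]
Peg 2: [2]

After move 6 (0->0):
Peg 0: [3]
Peg 1: [4, 1]
Peg 2: [2]

After move 7 (2->1):
Peg 0: [3]
Peg 1: [4, 1]
Peg 2: [2]

After move 8 (2->1):
Peg 0: [3]
Peg 1: [4, 1]
Peg 2: [2]

After move 9 (0->2):
Peg 0: [3]
Peg 1: [4, 1]
Peg 2: [2]

After move 10 (1->2):
Peg 0: [3]
Peg 1: [4]
Peg 2: [2, 1]

Answer: Peg 0: [3]
Peg 1: [4]
Peg 2: [2, 1]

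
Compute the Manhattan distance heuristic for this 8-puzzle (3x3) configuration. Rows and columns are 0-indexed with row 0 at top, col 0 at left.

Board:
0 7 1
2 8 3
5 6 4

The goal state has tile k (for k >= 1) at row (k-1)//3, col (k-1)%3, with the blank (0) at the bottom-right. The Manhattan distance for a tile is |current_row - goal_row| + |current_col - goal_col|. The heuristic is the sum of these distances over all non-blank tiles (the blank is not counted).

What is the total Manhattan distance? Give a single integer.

Tile 7: at (0,1), goal (2,0), distance |0-2|+|1-0| = 3
Tile 1: at (0,2), goal (0,0), distance |0-0|+|2-0| = 2
Tile 2: at (1,0), goal (0,1), distance |1-0|+|0-1| = 2
Tile 8: at (1,1), goal (2,1), distance |1-2|+|1-1| = 1
Tile 3: at (1,2), goal (0,2), distance |1-0|+|2-2| = 1
Tile 5: at (2,0), goal (1,1), distance |2-1|+|0-1| = 2
Tile 6: at (2,1), goal (1,2), distance |2-1|+|1-2| = 2
Tile 4: at (2,2), goal (1,0), distance |2-1|+|2-0| = 3
Sum: 3 + 2 + 2 + 1 + 1 + 2 + 2 + 3 = 16

Answer: 16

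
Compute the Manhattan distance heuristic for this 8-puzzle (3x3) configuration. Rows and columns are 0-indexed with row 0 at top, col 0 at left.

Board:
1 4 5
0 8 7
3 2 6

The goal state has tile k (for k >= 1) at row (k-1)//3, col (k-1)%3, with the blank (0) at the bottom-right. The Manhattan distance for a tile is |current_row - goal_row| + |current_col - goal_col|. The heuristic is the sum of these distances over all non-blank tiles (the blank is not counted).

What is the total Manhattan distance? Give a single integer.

Answer: 15

Derivation:
Tile 1: at (0,0), goal (0,0), distance |0-0|+|0-0| = 0
Tile 4: at (0,1), goal (1,0), distance |0-1|+|1-0| = 2
Tile 5: at (0,2), goal (1,1), distance |0-1|+|2-1| = 2
Tile 8: at (1,1), goal (2,1), distance |1-2|+|1-1| = 1
Tile 7: at (1,2), goal (2,0), distance |1-2|+|2-0| = 3
Tile 3: at (2,0), goal (0,2), distance |2-0|+|0-2| = 4
Tile 2: at (2,1), goal (0,1), distance |2-0|+|1-1| = 2
Tile 6: at (2,2), goal (1,2), distance |2-1|+|2-2| = 1
Sum: 0 + 2 + 2 + 1 + 3 + 4 + 2 + 1 = 15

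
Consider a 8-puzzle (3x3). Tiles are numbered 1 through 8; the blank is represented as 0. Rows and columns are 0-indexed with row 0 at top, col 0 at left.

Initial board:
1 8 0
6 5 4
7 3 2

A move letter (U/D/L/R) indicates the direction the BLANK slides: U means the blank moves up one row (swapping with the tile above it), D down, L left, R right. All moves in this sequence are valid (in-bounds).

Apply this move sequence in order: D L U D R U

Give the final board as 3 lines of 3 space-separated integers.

Answer: 1 8 0
6 5 4
7 3 2

Derivation:
After move 1 (D):
1 8 4
6 5 0
7 3 2

After move 2 (L):
1 8 4
6 0 5
7 3 2

After move 3 (U):
1 0 4
6 8 5
7 3 2

After move 4 (D):
1 8 4
6 0 5
7 3 2

After move 5 (R):
1 8 4
6 5 0
7 3 2

After move 6 (U):
1 8 0
6 5 4
7 3 2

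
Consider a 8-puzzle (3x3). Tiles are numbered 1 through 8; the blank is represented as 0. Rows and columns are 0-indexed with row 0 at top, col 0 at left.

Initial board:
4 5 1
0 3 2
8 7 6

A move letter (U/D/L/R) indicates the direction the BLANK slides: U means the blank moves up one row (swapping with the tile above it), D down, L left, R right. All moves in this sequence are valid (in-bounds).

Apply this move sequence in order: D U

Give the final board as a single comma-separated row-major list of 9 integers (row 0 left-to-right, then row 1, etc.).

After move 1 (D):
4 5 1
8 3 2
0 7 6

After move 2 (U):
4 5 1
0 3 2
8 7 6

Answer: 4, 5, 1, 0, 3, 2, 8, 7, 6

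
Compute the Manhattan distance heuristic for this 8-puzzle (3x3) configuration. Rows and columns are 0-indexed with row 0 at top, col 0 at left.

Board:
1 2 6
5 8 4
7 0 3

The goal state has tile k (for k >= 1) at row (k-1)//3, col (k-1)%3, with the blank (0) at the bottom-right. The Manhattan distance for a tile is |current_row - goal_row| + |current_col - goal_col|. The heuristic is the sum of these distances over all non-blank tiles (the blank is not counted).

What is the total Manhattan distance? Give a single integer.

Answer: 7

Derivation:
Tile 1: at (0,0), goal (0,0), distance |0-0|+|0-0| = 0
Tile 2: at (0,1), goal (0,1), distance |0-0|+|1-1| = 0
Tile 6: at (0,2), goal (1,2), distance |0-1|+|2-2| = 1
Tile 5: at (1,0), goal (1,1), distance |1-1|+|0-1| = 1
Tile 8: at (1,1), goal (2,1), distance |1-2|+|1-1| = 1
Tile 4: at (1,2), goal (1,0), distance |1-1|+|2-0| = 2
Tile 7: at (2,0), goal (2,0), distance |2-2|+|0-0| = 0
Tile 3: at (2,2), goal (0,2), distance |2-0|+|2-2| = 2
Sum: 0 + 0 + 1 + 1 + 1 + 2 + 0 + 2 = 7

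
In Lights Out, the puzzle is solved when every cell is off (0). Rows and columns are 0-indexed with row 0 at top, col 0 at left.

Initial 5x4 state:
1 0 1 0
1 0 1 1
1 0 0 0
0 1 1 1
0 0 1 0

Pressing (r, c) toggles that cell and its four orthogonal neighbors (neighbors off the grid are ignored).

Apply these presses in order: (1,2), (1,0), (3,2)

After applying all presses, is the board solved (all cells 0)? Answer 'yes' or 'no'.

Answer: yes

Derivation:
After press 1 at (1,2):
1 0 0 0
1 1 0 0
1 0 1 0
0 1 1 1
0 0 1 0

After press 2 at (1,0):
0 0 0 0
0 0 0 0
0 0 1 0
0 1 1 1
0 0 1 0

After press 3 at (3,2):
0 0 0 0
0 0 0 0
0 0 0 0
0 0 0 0
0 0 0 0

Lights still on: 0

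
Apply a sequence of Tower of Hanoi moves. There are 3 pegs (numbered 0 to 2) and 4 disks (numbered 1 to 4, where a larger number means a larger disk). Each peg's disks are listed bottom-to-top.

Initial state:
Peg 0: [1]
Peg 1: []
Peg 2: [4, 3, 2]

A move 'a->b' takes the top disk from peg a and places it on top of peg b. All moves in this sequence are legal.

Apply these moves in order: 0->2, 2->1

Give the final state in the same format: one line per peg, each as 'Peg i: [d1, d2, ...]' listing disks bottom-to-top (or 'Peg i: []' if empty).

After move 1 (0->2):
Peg 0: []
Peg 1: []
Peg 2: [4, 3, 2, 1]

After move 2 (2->1):
Peg 0: []
Peg 1: [1]
Peg 2: [4, 3, 2]

Answer: Peg 0: []
Peg 1: [1]
Peg 2: [4, 3, 2]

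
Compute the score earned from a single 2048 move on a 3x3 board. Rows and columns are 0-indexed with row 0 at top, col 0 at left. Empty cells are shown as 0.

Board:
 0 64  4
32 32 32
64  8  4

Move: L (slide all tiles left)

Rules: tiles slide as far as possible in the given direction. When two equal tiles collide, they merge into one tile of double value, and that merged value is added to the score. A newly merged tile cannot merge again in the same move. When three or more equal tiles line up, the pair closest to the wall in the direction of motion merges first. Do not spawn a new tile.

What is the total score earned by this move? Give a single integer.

Slide left:
row 0: [0, 64, 4] -> [64, 4, 0]  score +0 (running 0)
row 1: [32, 32, 32] -> [64, 32, 0]  score +64 (running 64)
row 2: [64, 8, 4] -> [64, 8, 4]  score +0 (running 64)
Board after move:
64  4  0
64 32  0
64  8  4

Answer: 64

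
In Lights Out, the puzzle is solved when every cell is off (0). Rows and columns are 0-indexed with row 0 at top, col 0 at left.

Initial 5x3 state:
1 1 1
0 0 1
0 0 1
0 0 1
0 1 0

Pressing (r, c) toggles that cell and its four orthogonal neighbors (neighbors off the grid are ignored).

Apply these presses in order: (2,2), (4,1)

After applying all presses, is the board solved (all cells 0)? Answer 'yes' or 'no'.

After press 1 at (2,2):
1 1 1
0 0 0
0 1 0
0 0 0
0 1 0

After press 2 at (4,1):
1 1 1
0 0 0
0 1 0
0 1 0
1 0 1

Lights still on: 7

Answer: no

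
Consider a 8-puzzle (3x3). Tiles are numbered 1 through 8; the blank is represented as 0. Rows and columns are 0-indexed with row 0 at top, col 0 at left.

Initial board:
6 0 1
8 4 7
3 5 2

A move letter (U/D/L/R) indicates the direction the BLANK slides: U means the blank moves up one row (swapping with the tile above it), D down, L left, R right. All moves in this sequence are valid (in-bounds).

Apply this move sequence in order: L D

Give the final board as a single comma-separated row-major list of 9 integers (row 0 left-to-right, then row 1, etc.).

After move 1 (L):
0 6 1
8 4 7
3 5 2

After move 2 (D):
8 6 1
0 4 7
3 5 2

Answer: 8, 6, 1, 0, 4, 7, 3, 5, 2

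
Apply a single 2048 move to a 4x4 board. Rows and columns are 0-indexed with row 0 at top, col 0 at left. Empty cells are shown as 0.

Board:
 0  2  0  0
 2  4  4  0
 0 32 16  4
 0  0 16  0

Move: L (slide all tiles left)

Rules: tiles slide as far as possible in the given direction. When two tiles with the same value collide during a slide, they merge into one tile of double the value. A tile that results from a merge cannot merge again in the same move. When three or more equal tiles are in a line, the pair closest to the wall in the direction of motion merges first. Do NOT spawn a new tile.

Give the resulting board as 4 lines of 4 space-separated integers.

Answer:  2  0  0  0
 2  8  0  0
32 16  4  0
16  0  0  0

Derivation:
Slide left:
row 0: [0, 2, 0, 0] -> [2, 0, 0, 0]
row 1: [2, 4, 4, 0] -> [2, 8, 0, 0]
row 2: [0, 32, 16, 4] -> [32, 16, 4, 0]
row 3: [0, 0, 16, 0] -> [16, 0, 0, 0]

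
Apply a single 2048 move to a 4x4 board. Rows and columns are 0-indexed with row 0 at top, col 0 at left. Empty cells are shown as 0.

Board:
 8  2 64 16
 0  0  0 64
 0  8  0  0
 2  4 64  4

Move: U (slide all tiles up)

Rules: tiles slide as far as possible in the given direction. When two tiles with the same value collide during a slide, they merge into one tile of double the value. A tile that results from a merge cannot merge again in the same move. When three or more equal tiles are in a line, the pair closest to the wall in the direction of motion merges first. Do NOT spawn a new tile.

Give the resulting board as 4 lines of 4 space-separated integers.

Slide up:
col 0: [8, 0, 0, 2] -> [8, 2, 0, 0]
col 1: [2, 0, 8, 4] -> [2, 8, 4, 0]
col 2: [64, 0, 0, 64] -> [128, 0, 0, 0]
col 3: [16, 64, 0, 4] -> [16, 64, 4, 0]

Answer:   8   2 128  16
  2   8   0  64
  0   4   0   4
  0   0   0   0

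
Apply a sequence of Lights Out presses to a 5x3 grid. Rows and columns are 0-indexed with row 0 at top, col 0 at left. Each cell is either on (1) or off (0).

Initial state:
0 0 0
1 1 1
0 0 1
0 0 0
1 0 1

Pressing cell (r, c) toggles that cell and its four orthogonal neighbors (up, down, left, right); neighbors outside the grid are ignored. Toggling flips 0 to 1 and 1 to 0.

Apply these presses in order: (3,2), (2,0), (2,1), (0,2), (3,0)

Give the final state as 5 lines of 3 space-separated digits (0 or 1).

After press 1 at (3,2):
0 0 0
1 1 1
0 0 0
0 1 1
1 0 0

After press 2 at (2,0):
0 0 0
0 1 1
1 1 0
1 1 1
1 0 0

After press 3 at (2,1):
0 0 0
0 0 1
0 0 1
1 0 1
1 0 0

After press 4 at (0,2):
0 1 1
0 0 0
0 0 1
1 0 1
1 0 0

After press 5 at (3,0):
0 1 1
0 0 0
1 0 1
0 1 1
0 0 0

Answer: 0 1 1
0 0 0
1 0 1
0 1 1
0 0 0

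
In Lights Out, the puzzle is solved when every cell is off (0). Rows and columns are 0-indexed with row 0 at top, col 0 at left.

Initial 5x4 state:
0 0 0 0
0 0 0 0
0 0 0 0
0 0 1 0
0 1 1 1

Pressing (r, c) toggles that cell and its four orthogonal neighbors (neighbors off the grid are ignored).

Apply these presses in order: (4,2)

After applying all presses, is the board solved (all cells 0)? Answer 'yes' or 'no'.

After press 1 at (4,2):
0 0 0 0
0 0 0 0
0 0 0 0
0 0 0 0
0 0 0 0

Lights still on: 0

Answer: yes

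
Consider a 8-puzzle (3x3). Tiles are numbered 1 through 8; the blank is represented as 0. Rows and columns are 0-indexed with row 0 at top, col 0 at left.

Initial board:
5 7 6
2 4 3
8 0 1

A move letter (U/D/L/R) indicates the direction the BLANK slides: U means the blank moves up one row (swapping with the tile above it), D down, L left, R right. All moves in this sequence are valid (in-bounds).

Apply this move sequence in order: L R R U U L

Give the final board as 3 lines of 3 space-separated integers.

Answer: 5 0 7
2 4 6
8 1 3

Derivation:
After move 1 (L):
5 7 6
2 4 3
0 8 1

After move 2 (R):
5 7 6
2 4 3
8 0 1

After move 3 (R):
5 7 6
2 4 3
8 1 0

After move 4 (U):
5 7 6
2 4 0
8 1 3

After move 5 (U):
5 7 0
2 4 6
8 1 3

After move 6 (L):
5 0 7
2 4 6
8 1 3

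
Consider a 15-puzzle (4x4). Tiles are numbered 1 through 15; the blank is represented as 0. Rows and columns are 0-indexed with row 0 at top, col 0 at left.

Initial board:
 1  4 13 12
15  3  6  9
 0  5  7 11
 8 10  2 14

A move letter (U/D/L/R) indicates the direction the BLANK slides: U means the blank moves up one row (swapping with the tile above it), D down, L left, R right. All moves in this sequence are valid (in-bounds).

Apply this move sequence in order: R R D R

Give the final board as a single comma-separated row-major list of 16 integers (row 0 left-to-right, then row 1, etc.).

After move 1 (R):
 1  4 13 12
15  3  6  9
 5  0  7 11
 8 10  2 14

After move 2 (R):
 1  4 13 12
15  3  6  9
 5  7  0 11
 8 10  2 14

After move 3 (D):
 1  4 13 12
15  3  6  9
 5  7  2 11
 8 10  0 14

After move 4 (R):
 1  4 13 12
15  3  6  9
 5  7  2 11
 8 10 14  0

Answer: 1, 4, 13, 12, 15, 3, 6, 9, 5, 7, 2, 11, 8, 10, 14, 0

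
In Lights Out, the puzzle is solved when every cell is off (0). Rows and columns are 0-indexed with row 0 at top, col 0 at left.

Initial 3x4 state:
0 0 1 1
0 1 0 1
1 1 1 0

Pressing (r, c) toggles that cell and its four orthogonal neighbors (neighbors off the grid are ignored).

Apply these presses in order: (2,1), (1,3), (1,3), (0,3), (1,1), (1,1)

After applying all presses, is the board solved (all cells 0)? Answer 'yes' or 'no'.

After press 1 at (2,1):
0 0 1 1
0 0 0 1
0 0 0 0

After press 2 at (1,3):
0 0 1 0
0 0 1 0
0 0 0 1

After press 3 at (1,3):
0 0 1 1
0 0 0 1
0 0 0 0

After press 4 at (0,3):
0 0 0 0
0 0 0 0
0 0 0 0

After press 5 at (1,1):
0 1 0 0
1 1 1 0
0 1 0 0

After press 6 at (1,1):
0 0 0 0
0 0 0 0
0 0 0 0

Lights still on: 0

Answer: yes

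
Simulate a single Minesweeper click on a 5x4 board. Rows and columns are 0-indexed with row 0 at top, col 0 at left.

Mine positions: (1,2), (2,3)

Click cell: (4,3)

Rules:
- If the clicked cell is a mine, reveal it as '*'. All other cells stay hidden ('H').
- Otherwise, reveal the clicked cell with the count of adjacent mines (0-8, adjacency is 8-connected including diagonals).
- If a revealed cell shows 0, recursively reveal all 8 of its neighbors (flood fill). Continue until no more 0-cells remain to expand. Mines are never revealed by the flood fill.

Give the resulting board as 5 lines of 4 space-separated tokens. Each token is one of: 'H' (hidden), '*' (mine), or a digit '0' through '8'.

0 1 H H
0 1 H H
0 1 2 H
0 0 1 1
0 0 0 0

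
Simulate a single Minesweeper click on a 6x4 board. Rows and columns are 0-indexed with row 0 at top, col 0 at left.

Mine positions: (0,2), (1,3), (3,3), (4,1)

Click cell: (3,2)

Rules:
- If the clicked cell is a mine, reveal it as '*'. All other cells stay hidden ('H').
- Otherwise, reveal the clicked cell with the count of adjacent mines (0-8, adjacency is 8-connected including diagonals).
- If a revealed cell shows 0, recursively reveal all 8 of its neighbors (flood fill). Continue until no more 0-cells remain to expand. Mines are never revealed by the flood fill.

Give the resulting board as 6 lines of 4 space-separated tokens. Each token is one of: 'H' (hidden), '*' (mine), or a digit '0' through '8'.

H H H H
H H H H
H H H H
H H 2 H
H H H H
H H H H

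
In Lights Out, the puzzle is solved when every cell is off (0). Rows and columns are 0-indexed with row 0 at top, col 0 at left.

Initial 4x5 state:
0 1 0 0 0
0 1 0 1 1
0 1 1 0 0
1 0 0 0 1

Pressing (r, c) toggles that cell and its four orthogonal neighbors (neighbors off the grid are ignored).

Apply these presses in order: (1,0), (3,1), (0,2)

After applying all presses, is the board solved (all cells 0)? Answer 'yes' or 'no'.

Answer: no

Derivation:
After press 1 at (1,0):
1 1 0 0 0
1 0 0 1 1
1 1 1 0 0
1 0 0 0 1

After press 2 at (3,1):
1 1 0 0 0
1 0 0 1 1
1 0 1 0 0
0 1 1 0 1

After press 3 at (0,2):
1 0 1 1 0
1 0 1 1 1
1 0 1 0 0
0 1 1 0 1

Lights still on: 12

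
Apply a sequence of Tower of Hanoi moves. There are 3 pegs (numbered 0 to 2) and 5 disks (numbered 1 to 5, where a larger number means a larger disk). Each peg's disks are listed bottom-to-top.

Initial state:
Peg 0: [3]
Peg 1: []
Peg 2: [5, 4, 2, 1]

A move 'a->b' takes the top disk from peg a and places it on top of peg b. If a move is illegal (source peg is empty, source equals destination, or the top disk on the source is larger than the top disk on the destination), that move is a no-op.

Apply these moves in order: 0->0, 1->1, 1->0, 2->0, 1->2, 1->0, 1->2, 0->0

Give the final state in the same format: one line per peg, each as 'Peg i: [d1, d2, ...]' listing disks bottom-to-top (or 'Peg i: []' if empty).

After move 1 (0->0):
Peg 0: [3]
Peg 1: []
Peg 2: [5, 4, 2, 1]

After move 2 (1->1):
Peg 0: [3]
Peg 1: []
Peg 2: [5, 4, 2, 1]

After move 3 (1->0):
Peg 0: [3]
Peg 1: []
Peg 2: [5, 4, 2, 1]

After move 4 (2->0):
Peg 0: [3, 1]
Peg 1: []
Peg 2: [5, 4, 2]

After move 5 (1->2):
Peg 0: [3, 1]
Peg 1: []
Peg 2: [5, 4, 2]

After move 6 (1->0):
Peg 0: [3, 1]
Peg 1: []
Peg 2: [5, 4, 2]

After move 7 (1->2):
Peg 0: [3, 1]
Peg 1: []
Peg 2: [5, 4, 2]

After move 8 (0->0):
Peg 0: [3, 1]
Peg 1: []
Peg 2: [5, 4, 2]

Answer: Peg 0: [3, 1]
Peg 1: []
Peg 2: [5, 4, 2]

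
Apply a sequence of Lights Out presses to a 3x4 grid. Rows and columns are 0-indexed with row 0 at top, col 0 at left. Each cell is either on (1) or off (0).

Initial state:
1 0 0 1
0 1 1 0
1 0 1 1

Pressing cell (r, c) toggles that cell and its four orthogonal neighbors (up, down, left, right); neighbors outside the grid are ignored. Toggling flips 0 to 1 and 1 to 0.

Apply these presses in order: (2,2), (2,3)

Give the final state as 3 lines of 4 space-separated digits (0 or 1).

Answer: 1 0 0 1
0 1 0 1
1 1 1 1

Derivation:
After press 1 at (2,2):
1 0 0 1
0 1 0 0
1 1 0 0

After press 2 at (2,3):
1 0 0 1
0 1 0 1
1 1 1 1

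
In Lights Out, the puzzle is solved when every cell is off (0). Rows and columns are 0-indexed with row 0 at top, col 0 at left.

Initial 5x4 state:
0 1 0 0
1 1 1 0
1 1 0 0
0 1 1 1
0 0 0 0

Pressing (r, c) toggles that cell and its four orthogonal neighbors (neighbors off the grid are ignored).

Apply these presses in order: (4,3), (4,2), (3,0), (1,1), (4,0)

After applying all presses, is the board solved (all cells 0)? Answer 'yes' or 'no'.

After press 1 at (4,3):
0 1 0 0
1 1 1 0
1 1 0 0
0 1 1 0
0 0 1 1

After press 2 at (4,2):
0 1 0 0
1 1 1 0
1 1 0 0
0 1 0 0
0 1 0 0

After press 3 at (3,0):
0 1 0 0
1 1 1 0
0 1 0 0
1 0 0 0
1 1 0 0

After press 4 at (1,1):
0 0 0 0
0 0 0 0
0 0 0 0
1 0 0 0
1 1 0 0

After press 5 at (4,0):
0 0 0 0
0 0 0 0
0 0 0 0
0 0 0 0
0 0 0 0

Lights still on: 0

Answer: yes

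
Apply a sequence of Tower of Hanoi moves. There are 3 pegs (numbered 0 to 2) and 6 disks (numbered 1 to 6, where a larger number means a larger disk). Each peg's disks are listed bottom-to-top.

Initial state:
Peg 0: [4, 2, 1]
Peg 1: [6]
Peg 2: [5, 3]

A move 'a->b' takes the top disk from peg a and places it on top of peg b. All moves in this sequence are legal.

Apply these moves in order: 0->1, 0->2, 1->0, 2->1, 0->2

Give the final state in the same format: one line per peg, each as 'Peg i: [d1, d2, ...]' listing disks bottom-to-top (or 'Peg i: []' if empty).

Answer: Peg 0: [4]
Peg 1: [6, 2]
Peg 2: [5, 3, 1]

Derivation:
After move 1 (0->1):
Peg 0: [4, 2]
Peg 1: [6, 1]
Peg 2: [5, 3]

After move 2 (0->2):
Peg 0: [4]
Peg 1: [6, 1]
Peg 2: [5, 3, 2]

After move 3 (1->0):
Peg 0: [4, 1]
Peg 1: [6]
Peg 2: [5, 3, 2]

After move 4 (2->1):
Peg 0: [4, 1]
Peg 1: [6, 2]
Peg 2: [5, 3]

After move 5 (0->2):
Peg 0: [4]
Peg 1: [6, 2]
Peg 2: [5, 3, 1]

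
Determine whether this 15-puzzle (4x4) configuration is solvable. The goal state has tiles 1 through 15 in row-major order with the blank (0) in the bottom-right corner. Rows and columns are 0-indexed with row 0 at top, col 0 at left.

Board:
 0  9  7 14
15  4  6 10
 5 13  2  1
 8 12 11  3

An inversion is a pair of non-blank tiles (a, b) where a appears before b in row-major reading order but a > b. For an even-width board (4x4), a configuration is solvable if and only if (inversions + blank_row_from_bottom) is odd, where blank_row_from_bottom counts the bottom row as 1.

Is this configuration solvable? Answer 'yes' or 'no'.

Inversions: 62
Blank is in row 0 (0-indexed from top), which is row 4 counting from the bottom (bottom = 1).
62 + 4 = 66, which is even, so the puzzle is not solvable.

Answer: no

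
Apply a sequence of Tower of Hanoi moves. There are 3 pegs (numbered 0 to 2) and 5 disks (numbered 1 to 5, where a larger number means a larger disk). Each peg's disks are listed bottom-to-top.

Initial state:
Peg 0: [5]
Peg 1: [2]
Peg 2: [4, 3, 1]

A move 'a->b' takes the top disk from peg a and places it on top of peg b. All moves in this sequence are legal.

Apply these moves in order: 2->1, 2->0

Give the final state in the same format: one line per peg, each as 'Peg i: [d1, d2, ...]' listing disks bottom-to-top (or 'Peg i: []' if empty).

After move 1 (2->1):
Peg 0: [5]
Peg 1: [2, 1]
Peg 2: [4, 3]

After move 2 (2->0):
Peg 0: [5, 3]
Peg 1: [2, 1]
Peg 2: [4]

Answer: Peg 0: [5, 3]
Peg 1: [2, 1]
Peg 2: [4]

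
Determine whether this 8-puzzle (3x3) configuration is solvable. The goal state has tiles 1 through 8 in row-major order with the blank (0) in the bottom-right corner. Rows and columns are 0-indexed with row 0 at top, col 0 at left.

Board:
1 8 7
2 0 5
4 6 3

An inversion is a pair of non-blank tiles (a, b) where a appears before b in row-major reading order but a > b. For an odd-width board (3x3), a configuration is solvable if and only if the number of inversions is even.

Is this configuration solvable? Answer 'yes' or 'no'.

Inversions (pairs i<j in row-major order where tile[i] > tile[j] > 0): 15
15 is odd, so the puzzle is not solvable.

Answer: no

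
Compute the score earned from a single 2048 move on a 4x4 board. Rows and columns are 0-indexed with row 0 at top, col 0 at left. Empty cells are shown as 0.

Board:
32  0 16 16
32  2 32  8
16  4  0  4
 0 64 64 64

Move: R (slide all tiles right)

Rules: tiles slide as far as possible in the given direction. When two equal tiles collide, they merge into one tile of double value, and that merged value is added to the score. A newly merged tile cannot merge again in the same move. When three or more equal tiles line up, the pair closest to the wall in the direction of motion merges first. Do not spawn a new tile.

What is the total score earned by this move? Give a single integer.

Answer: 168

Derivation:
Slide right:
row 0: [32, 0, 16, 16] -> [0, 0, 32, 32]  score +32 (running 32)
row 1: [32, 2, 32, 8] -> [32, 2, 32, 8]  score +0 (running 32)
row 2: [16, 4, 0, 4] -> [0, 0, 16, 8]  score +8 (running 40)
row 3: [0, 64, 64, 64] -> [0, 0, 64, 128]  score +128 (running 168)
Board after move:
  0   0  32  32
 32   2  32   8
  0   0  16   8
  0   0  64 128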